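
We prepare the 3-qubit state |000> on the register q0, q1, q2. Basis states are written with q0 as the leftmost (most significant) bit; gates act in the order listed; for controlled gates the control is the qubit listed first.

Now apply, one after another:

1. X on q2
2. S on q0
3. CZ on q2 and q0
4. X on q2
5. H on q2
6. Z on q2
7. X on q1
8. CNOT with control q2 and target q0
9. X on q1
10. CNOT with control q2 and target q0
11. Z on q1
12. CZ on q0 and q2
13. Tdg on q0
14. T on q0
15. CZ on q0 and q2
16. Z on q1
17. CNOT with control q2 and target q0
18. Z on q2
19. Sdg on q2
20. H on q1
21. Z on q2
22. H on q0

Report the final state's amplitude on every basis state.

The resulting statevector has amplitude sqrt(2)/4 on |000>, sqrt(2)*I/4 on |001>, sqrt(2)/4 on |010>, sqrt(2)*I/4 on |011>, sqrt(2)/4 on |100>, -sqrt(2)*I/4 on |101>, sqrt(2)/4 on |110>, -sqrt(2)*I/4 on |111>.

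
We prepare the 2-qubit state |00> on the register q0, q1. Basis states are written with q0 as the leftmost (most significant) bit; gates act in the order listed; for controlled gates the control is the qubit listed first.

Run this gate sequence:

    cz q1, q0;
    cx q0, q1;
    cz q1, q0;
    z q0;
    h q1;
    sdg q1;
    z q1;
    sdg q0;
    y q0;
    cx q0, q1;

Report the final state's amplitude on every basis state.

After the circuit, the state carries amplitude 0 on |00>, 0 on |01>, -sqrt(2)/2 on |10>, sqrt(2)*I/2 on |11>.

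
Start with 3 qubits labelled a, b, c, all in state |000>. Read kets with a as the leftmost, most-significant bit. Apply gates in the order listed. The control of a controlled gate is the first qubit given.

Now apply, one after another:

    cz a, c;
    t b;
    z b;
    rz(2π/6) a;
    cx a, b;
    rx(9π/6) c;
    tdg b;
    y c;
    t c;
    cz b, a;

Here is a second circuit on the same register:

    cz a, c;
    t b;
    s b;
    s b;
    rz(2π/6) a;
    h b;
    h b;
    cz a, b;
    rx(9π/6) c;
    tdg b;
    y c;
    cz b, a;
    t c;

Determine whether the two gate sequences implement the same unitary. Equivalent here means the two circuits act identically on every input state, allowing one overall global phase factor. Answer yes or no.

No — the two circuits implement different unitaries, even allowing a global phase.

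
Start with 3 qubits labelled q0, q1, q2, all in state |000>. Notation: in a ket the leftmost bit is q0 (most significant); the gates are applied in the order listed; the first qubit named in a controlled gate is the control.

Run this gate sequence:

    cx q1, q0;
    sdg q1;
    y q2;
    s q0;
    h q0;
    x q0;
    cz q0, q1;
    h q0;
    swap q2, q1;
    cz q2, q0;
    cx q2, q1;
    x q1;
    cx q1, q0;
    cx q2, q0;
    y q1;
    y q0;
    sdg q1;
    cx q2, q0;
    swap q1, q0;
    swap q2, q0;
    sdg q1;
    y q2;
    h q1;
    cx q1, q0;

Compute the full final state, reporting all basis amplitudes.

The resulting statevector has amplitude sqrt(2)/2 on |000>, -sqrt(2)/2 on |110>, and 0 on every other basis state.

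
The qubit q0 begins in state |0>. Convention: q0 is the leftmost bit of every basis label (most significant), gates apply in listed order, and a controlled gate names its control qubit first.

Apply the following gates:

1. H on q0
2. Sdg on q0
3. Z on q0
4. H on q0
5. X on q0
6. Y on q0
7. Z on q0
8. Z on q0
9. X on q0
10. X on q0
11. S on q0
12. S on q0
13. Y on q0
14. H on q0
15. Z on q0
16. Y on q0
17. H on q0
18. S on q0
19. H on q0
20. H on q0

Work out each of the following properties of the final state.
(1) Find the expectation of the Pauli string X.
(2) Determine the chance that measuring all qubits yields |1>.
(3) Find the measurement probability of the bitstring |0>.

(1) The expectation value of X is -1.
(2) A full measurement returns |1> with probability 1/2.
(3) Outcome |0> occurs with probability 1/2.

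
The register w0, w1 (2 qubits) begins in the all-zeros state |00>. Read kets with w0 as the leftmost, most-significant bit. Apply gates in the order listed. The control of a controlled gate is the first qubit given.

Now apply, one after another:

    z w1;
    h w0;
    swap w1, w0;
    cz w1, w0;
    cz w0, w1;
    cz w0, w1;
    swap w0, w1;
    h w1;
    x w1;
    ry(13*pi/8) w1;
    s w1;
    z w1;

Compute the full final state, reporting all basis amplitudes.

The resulting statevector has amplitude -sqrt(2)*cos(pi/16)/2 on |00>, sqrt(2)*I*sin(pi/16)/2 on |01>, -sqrt(2)*cos(pi/16)/2 on |10>, sqrt(2)*I*sin(pi/16)/2 on |11>. Key observation: steps 5-6 multiply out to the identity, so the circuit reduces to the remaining gates.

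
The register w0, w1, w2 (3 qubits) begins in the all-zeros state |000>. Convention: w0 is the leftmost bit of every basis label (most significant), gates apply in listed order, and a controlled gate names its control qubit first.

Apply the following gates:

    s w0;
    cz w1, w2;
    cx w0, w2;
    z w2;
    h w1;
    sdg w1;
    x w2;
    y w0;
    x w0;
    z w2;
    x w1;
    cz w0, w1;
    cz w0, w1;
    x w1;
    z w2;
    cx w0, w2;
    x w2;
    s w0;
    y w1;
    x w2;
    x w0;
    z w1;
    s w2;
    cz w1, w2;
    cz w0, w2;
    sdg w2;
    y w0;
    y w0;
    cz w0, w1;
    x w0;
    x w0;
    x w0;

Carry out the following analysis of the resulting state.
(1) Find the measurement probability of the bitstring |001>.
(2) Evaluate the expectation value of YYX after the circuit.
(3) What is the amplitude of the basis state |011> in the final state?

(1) The probability of measuring |001> is 1/2. Key observation: steps 10-15 multiply out to the identity, so the circuit reduces to the remaining gates.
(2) The expectation value of YYX is 0.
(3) |011> carries amplitude -sqrt(2)/2 in the final state.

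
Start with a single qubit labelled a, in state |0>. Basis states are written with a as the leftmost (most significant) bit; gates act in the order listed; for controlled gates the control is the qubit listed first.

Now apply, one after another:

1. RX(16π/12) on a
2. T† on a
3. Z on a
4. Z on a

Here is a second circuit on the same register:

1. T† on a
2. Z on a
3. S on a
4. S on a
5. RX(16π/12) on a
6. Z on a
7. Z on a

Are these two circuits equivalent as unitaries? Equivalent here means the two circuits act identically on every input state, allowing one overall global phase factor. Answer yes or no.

No: there is an input state on which the two circuits produce genuinely different outputs (not merely differing by a phase).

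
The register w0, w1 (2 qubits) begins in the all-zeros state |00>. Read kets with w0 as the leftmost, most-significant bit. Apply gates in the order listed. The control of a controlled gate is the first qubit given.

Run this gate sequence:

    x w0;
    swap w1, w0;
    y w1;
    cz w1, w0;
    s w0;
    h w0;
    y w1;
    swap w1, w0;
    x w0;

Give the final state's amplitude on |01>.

The final state's coefficient on |01> equals sqrt(2)/2.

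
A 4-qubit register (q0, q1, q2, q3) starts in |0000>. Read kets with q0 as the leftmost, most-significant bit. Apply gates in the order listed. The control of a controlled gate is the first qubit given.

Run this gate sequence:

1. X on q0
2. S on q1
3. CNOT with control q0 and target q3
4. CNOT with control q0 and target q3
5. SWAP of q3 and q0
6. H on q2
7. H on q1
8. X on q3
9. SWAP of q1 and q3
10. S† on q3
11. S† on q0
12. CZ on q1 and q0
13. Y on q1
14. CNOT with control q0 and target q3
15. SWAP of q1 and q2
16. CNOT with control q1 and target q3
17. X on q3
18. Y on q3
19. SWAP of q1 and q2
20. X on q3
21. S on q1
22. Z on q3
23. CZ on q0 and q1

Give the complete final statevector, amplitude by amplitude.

After the circuit, the state carries amplitude -1/2 on |0100>, -I/2 on |0101>, -I/2 on |0110>, -1/2 on |0111>, and 0 on every other basis state. Key observation: gates 3-4 undo each other exactly, leaving only the rest of the circuit to track.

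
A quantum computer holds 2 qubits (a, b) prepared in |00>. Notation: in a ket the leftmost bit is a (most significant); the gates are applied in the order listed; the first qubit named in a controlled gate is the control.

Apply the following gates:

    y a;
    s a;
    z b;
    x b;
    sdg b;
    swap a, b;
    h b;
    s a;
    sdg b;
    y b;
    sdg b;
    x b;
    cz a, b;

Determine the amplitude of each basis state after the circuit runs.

The final amplitudes are 0 on |00>, 0 on |01>, -sqrt(2)/2 on |10>, sqrt(2)/2 on |11>.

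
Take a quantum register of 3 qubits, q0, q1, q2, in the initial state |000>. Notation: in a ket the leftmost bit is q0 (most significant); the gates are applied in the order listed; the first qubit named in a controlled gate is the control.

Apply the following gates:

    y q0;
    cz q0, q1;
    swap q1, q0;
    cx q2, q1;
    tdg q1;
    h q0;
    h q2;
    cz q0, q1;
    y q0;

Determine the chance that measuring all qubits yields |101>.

A full measurement returns |101> with probability 0.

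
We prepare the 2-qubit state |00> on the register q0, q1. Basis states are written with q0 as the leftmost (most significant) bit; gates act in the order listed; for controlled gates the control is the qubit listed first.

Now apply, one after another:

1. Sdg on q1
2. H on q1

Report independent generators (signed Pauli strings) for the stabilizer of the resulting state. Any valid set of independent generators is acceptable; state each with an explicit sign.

The stabilizer group can be generated by +IX, +ZI, among other valid generating sets.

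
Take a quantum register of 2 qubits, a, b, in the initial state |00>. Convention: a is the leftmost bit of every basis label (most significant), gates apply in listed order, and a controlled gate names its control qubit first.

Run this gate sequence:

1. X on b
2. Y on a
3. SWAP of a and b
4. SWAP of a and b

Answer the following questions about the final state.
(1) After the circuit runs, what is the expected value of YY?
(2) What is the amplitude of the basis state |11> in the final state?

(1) The observable YY averages to 0. Key observation: gates 3-4 undo each other exactly, leaving only the rest of the circuit to track.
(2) The amplitude on |11> is I.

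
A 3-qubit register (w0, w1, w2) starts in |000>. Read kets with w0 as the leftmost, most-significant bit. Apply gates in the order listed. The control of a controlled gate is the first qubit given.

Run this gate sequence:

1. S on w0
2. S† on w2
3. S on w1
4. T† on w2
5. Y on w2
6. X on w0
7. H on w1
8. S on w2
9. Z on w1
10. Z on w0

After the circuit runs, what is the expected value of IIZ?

In the final state, IIZ has expectation -1.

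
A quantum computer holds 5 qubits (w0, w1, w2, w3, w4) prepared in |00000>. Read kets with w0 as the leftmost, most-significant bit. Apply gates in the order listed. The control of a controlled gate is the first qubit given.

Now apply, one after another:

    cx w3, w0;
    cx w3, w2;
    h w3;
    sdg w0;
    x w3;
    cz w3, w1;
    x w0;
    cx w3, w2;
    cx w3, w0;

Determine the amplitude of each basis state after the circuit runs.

The final amplitudes are sqrt(2)/2 on |00110>, sqrt(2)/2 on |10000>, and 0 on every other basis state.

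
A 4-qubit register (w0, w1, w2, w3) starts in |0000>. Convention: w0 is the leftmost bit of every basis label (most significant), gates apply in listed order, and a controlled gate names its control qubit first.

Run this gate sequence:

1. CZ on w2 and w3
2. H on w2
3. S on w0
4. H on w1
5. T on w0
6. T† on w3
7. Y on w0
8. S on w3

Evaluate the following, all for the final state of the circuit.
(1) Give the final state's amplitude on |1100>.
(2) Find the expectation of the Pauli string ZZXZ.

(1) The final state's coefficient on |1100> equals I/2.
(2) The expectation value of ZZXZ is 0.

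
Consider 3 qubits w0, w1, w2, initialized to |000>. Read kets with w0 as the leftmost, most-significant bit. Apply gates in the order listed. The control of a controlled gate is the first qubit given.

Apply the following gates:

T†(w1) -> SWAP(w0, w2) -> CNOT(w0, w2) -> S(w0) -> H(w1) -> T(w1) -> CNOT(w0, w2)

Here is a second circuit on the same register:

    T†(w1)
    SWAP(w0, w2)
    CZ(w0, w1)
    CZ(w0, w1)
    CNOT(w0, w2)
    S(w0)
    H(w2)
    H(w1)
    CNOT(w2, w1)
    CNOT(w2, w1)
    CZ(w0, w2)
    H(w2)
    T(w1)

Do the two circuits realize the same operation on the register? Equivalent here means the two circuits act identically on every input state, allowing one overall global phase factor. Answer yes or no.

Yes — the two circuits implement the same unitary up to a global phase.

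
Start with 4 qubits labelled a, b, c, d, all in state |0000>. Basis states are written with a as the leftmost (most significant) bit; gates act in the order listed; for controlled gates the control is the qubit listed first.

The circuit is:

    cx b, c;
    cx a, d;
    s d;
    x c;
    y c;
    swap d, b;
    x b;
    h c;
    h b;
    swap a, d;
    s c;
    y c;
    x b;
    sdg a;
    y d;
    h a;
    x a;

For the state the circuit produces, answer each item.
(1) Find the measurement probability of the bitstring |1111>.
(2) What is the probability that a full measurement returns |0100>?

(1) A full measurement returns |1111> with probability 1/8.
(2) Outcome |0100> occurs with probability 0.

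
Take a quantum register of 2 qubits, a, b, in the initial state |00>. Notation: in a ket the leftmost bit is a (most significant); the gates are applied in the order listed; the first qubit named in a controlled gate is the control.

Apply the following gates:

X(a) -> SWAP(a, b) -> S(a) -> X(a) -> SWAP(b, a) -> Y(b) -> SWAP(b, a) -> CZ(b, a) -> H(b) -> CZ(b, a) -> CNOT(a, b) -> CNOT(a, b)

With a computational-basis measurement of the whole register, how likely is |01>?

Outcome |01> occurs with probability 1/2.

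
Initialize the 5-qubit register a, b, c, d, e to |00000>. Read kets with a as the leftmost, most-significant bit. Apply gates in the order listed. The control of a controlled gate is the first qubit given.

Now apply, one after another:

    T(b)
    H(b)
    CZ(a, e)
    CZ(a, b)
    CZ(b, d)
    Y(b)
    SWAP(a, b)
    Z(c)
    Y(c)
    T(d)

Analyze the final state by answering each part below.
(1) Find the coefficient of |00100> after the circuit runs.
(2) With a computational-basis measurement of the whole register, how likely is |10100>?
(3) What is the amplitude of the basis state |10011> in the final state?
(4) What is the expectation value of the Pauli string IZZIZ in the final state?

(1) The amplitude on |00100> is sqrt(2)/2.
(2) The probability of measuring |10100> is 1/2.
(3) The final state's coefficient on |10011> equals 0.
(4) The observable IZZIZ averages to -1.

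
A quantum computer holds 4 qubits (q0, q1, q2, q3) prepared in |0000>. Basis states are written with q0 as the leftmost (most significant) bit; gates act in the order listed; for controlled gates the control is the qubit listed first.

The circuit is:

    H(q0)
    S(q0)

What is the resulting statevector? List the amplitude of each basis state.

After the circuit, the state carries amplitude sqrt(2)/2 on |0000>, sqrt(2)*I/2 on |1000>, and 0 on every other basis state.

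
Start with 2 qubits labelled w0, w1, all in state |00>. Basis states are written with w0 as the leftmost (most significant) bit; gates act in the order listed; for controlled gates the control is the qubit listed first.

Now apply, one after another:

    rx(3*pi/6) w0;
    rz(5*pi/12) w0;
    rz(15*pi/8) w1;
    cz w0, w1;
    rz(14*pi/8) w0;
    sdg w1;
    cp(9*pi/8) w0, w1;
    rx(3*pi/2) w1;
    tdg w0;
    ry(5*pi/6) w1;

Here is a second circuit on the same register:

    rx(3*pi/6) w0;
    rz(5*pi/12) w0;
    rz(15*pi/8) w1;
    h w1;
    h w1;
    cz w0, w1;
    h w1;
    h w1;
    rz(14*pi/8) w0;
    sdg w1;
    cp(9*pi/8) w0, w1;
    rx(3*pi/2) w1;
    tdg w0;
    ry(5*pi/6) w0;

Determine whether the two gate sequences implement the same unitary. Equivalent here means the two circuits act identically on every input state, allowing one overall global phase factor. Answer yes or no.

No — the two circuits implement different unitaries, even allowing a global phase.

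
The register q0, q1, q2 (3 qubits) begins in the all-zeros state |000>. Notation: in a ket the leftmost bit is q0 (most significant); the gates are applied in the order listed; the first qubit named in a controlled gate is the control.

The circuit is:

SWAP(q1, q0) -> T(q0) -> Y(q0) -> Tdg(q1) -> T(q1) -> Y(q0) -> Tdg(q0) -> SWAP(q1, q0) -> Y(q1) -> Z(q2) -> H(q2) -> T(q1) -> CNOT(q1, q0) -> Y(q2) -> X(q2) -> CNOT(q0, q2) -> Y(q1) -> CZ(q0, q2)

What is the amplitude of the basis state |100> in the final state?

|100> carries amplitude -sqrt(2)*exp(3*I*pi/4)/2 in the final state. Key observation: steps 1-8 multiply out to the identity, so the circuit reduces to the remaining gates.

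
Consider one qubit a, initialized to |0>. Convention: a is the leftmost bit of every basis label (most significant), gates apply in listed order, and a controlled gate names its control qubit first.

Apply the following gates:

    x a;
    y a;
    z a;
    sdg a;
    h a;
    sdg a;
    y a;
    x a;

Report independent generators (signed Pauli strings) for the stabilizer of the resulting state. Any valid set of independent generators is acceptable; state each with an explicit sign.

One valid set of independent stabilizer generators is +Y (any independent generating set of the same group is equally correct).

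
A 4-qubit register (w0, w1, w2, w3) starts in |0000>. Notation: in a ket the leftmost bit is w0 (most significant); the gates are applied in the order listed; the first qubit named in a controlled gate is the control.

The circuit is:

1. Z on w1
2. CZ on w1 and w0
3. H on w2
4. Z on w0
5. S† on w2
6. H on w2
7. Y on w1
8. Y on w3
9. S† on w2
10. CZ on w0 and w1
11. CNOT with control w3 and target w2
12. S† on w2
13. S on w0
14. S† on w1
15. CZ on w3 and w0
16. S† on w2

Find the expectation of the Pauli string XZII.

The expectation value of XZII is 0.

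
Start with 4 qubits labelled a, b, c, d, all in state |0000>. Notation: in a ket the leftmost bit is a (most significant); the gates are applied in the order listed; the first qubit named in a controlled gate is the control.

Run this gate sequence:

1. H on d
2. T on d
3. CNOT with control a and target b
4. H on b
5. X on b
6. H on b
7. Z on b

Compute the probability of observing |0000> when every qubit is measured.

Outcome |0000> occurs with probability 1/2. Key observation: the block from step 4 through step 7 cancels to the identity and can be dropped.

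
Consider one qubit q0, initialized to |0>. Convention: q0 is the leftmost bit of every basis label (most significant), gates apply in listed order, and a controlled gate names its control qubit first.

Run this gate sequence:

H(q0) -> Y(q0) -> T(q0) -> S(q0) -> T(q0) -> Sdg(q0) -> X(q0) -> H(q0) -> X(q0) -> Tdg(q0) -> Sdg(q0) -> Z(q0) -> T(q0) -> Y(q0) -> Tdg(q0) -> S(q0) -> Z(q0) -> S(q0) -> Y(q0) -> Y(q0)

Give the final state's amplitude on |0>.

The amplitude on |0> is -1/2 - I/2.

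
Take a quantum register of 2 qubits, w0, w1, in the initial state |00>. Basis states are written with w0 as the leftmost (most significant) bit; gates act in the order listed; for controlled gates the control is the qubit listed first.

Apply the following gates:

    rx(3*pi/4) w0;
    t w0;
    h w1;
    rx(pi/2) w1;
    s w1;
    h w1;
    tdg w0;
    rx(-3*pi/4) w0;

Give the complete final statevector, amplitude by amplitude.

After the circuit, the state carries amplitude sqrt(2)/2 on |00>, -sqrt(2)*I/2 on |01>, 0 on |10>, 0 on |11>.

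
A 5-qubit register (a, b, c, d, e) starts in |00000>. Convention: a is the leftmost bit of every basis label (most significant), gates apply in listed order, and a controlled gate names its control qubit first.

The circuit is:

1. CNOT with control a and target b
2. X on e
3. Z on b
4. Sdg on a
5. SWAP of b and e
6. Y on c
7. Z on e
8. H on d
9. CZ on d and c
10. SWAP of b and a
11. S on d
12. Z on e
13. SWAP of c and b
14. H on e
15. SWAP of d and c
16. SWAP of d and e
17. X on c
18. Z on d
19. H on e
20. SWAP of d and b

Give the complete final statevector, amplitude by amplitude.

The resulting statevector has amplitude sqrt(2)/4 on |10010>, sqrt(2)/4 on |10011>, sqrt(2)*I/4 on |10110>, sqrt(2)*I/4 on |10111>, -sqrt(2)/4 on |11010>, -sqrt(2)/4 on |11011>, -sqrt(2)*I/4 on |11110>, -sqrt(2)*I/4 on |11111>, and 0 on every other basis state.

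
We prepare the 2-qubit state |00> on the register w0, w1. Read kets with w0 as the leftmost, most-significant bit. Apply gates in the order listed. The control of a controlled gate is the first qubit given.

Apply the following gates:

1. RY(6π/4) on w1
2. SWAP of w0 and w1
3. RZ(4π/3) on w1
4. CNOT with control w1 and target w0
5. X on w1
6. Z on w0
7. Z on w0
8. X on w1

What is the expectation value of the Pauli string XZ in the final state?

The observable XZ averages to -1.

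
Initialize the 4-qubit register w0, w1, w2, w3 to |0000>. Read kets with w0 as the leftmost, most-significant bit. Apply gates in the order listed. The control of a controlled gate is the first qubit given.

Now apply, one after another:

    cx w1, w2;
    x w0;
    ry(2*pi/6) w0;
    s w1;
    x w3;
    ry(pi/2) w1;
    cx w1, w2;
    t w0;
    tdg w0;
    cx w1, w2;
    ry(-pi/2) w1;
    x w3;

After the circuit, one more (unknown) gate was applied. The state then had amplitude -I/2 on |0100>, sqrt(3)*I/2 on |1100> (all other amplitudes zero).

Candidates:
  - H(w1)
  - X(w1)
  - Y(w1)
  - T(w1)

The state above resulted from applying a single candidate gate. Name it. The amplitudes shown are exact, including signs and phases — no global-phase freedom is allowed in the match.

The applied gate was Y(w1). Key observation: gates 5-12 undo each other exactly, leaving only the rest of the circuit to track.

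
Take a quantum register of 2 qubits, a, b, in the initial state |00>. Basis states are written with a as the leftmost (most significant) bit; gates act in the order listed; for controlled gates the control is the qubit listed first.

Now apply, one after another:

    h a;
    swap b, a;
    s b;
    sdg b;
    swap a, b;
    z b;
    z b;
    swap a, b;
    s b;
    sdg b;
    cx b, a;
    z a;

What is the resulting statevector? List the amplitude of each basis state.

After the circuit, the state carries amplitude sqrt(2)/2 on |00>, 0 on |01>, 0 on |10>, -sqrt(2)/2 on |11>. Key observation: steps 3-10 multiply out to the identity, so the circuit reduces to the remaining gates.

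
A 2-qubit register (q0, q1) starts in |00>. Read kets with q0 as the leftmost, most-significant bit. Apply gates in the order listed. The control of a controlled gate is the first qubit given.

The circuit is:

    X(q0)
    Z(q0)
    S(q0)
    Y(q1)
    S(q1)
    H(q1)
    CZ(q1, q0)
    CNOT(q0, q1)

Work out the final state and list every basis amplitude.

After the circuit, the state carries amplitude 0 on |00>, 0 on |01>, sqrt(2)*I/2 on |10>, sqrt(2)*I/2 on |11>.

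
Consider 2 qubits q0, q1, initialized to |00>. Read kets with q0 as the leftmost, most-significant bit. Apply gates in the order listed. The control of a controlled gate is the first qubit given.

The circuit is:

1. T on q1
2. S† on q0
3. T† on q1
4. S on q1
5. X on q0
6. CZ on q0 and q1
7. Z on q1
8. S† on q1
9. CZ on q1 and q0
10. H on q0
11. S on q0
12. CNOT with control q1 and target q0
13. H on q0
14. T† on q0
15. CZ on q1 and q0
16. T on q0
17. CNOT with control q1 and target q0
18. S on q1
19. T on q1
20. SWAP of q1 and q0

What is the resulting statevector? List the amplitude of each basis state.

The final amplitudes are 1/2 - I/2 on |00>, 1/2 + I/2 on |01>, 0 on |10>, 0 on |11>.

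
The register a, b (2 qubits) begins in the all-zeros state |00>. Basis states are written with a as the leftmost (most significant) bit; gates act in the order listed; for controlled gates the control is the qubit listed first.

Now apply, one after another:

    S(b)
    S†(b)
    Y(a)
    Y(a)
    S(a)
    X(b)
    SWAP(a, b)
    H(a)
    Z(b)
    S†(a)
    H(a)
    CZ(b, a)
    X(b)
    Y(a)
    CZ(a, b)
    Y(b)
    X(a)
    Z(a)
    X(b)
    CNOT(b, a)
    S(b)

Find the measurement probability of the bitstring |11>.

Outcome |11> occurs with probability 1/2.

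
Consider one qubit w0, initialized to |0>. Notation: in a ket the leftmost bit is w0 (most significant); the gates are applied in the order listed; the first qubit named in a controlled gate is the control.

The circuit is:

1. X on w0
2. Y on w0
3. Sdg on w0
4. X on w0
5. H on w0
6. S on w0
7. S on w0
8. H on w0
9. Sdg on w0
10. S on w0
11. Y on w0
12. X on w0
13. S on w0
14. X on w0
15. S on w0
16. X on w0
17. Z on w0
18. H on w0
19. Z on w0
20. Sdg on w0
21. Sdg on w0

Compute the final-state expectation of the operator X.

In the final state, X has expectation 1.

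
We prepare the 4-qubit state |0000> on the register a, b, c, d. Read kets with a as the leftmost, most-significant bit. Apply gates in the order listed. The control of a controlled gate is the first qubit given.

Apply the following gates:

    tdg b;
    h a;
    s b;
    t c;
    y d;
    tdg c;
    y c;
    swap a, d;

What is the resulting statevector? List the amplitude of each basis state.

After the circuit, the state carries amplitude -sqrt(2)/2 on |1010>, -sqrt(2)/2 on |1011>, and 0 on every other basis state.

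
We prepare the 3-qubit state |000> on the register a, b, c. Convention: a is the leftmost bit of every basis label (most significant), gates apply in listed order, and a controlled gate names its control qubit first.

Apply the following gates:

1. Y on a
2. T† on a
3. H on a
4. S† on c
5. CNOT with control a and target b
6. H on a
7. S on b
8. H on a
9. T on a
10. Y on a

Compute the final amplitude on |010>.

The final state's coefficient on |010> equals -sqrt(2)*I/2.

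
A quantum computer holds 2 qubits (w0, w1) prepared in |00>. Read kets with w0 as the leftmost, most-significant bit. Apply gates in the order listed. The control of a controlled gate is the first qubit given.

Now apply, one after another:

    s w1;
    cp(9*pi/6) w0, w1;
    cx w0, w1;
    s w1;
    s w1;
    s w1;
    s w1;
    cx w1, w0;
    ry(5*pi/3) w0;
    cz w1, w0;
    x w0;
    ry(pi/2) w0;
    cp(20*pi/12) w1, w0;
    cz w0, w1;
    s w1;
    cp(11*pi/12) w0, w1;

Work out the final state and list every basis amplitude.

The resulting statevector has amplitude sqrt(2)/4 + sqrt(6)/4 on |00>, 0 on |01>, -sqrt(6)/4 + sqrt(2)/4 on |10>, 0 on |11>. Key observation: gates 4-7 undo each other exactly, leaving only the rest of the circuit to track.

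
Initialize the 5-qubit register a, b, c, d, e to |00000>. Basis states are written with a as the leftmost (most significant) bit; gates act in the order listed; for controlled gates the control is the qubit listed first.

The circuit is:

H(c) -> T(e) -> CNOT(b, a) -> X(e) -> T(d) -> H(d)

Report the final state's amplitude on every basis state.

After the circuit, the state carries amplitude 1/2 on |00001>, 1/2 on |00011>, 1/2 on |00101>, 1/2 on |00111>, and 0 on every other basis state.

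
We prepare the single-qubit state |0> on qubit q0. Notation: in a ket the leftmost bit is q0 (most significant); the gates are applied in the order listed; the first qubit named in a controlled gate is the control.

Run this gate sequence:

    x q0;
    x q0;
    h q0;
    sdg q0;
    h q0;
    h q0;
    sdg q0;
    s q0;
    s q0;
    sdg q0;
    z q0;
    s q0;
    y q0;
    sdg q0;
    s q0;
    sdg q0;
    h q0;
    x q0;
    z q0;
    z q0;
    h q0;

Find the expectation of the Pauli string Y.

In the final state, Y has expectation 1.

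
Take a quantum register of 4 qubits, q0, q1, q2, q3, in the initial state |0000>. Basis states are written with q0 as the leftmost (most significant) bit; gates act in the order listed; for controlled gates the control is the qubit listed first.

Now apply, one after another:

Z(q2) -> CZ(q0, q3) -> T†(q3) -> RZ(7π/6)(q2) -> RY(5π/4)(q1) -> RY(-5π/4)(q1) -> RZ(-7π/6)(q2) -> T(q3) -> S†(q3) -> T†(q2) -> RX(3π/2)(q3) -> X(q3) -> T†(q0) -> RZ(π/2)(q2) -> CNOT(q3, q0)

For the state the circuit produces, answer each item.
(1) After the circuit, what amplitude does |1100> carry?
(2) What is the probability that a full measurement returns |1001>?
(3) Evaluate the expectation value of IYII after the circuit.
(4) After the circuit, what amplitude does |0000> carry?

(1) The final state's coefficient on |1100> equals 0.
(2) Outcome |1001> occurs with probability 1/2.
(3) The observable IYII averages to 0.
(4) The final state's coefficient on |0000> equals -sqrt(2)*exp(I*pi/4)/2.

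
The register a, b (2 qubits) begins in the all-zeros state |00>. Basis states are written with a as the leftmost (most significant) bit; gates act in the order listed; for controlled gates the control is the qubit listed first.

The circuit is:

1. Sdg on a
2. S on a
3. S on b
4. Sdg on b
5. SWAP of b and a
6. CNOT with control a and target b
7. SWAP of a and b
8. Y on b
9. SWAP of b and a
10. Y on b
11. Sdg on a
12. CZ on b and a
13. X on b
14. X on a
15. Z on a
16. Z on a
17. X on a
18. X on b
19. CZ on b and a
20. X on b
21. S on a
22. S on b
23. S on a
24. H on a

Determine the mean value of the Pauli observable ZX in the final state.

The expectation value of ZX is 0. Key observation: steps 12-19 multiply out to the identity, so the circuit reduces to the remaining gates.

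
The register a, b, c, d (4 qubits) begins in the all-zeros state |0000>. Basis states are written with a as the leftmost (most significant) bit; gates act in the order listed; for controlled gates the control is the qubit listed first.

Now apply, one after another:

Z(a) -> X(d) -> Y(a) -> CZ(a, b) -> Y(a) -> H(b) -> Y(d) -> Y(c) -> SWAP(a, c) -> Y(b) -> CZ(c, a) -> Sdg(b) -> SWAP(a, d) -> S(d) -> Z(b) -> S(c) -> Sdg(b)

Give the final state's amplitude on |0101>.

The final state's coefficient on |0101> equals -sqrt(2)/2.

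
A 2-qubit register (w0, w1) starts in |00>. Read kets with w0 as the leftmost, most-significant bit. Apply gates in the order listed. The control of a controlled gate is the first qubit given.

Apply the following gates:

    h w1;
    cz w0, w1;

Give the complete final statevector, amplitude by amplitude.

After the circuit, the state carries amplitude sqrt(2)/2 on |00>, sqrt(2)/2 on |01>, 0 on |10>, 0 on |11>.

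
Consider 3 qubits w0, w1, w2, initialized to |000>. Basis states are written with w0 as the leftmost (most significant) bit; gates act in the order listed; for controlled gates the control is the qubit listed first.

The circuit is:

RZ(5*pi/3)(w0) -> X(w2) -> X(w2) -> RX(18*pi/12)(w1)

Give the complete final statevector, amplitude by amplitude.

The final amplitudes are sqrt(2)*exp(I*pi/6)/2 on |000>, sqrt(2)*exp(2*I*pi/3)/2 on |010>, and 0 on every other basis state. Key observation: the block from step 2 through step 3 cancels to the identity and can be dropped.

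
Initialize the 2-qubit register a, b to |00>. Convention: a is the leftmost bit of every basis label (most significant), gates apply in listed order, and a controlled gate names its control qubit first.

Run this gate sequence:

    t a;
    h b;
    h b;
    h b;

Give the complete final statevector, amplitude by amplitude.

After the circuit, the state carries amplitude sqrt(2)/2 on |00>, sqrt(2)/2 on |01>, 0 on |10>, 0 on |11>.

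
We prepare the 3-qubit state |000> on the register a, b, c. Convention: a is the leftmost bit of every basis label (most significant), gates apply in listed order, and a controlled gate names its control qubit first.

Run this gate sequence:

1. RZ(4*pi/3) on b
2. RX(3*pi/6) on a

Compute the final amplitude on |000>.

|000> carries amplitude -sqrt(2)*exp(I*pi/3)/2 in the final state.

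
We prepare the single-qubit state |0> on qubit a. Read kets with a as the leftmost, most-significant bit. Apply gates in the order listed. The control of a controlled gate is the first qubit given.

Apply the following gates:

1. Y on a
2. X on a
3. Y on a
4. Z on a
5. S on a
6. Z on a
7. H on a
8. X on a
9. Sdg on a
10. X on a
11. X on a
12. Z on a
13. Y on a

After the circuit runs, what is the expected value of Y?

In the final state, Y has expectation -1.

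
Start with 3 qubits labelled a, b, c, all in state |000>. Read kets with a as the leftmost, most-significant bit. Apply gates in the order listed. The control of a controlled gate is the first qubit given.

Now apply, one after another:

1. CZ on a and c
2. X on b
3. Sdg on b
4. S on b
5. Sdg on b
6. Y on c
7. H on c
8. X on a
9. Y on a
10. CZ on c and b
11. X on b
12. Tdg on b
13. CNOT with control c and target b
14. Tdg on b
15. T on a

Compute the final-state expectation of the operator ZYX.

The expectation value of ZYX is -sqrt(2)/2. Key observation: steps 4-5 multiply out to the identity, so the circuit reduces to the remaining gates.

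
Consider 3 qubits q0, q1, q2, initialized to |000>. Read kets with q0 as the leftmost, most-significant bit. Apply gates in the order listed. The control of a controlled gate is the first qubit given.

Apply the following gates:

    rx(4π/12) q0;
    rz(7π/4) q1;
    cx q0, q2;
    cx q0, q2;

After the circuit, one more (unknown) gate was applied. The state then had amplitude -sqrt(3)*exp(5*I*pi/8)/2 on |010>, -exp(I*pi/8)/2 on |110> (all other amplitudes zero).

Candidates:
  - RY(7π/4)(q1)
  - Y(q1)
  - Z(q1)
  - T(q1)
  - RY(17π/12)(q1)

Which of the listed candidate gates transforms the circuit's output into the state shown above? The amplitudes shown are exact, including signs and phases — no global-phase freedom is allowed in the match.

The applied gate was Y(q1). Key observation: the block from step 3 through step 4 cancels to the identity and can be dropped.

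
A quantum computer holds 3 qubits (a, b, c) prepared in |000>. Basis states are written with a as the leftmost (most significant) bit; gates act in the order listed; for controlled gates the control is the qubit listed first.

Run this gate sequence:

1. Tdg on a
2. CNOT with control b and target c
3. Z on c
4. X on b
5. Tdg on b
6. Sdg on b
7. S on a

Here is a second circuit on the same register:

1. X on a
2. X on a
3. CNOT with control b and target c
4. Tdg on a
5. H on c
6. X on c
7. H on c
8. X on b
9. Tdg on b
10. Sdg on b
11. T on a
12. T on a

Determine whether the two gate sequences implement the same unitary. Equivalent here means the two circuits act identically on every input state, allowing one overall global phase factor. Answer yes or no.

Yes: on every input state the two circuits agree up to one overall phase factor.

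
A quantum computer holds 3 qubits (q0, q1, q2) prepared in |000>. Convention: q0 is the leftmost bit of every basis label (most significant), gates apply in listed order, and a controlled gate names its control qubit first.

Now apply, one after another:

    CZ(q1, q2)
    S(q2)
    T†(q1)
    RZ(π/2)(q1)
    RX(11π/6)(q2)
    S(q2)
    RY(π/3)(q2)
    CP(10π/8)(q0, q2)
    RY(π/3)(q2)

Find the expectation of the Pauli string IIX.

The expectation value of IIX is 1.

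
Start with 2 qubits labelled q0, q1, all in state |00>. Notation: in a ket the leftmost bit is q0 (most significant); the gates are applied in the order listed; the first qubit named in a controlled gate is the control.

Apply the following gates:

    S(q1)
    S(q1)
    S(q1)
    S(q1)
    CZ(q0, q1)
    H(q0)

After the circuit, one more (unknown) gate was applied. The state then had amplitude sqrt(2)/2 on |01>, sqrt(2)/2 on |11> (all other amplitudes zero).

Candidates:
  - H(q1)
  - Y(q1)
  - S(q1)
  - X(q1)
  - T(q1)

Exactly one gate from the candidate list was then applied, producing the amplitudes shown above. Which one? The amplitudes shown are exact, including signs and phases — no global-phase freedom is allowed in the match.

The unique candidate consistent with the amplitudes is X(q1).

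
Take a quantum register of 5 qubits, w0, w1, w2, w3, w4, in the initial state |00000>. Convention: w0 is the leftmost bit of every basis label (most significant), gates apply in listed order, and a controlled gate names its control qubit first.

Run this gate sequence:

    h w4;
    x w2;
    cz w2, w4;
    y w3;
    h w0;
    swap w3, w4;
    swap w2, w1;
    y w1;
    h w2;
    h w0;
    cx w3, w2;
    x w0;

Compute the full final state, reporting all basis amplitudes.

The final amplitudes are 1/2 on |10001>, -1/2 on |10011>, 1/2 on |10101>, -1/2 on |10111>, and 0 on every other basis state.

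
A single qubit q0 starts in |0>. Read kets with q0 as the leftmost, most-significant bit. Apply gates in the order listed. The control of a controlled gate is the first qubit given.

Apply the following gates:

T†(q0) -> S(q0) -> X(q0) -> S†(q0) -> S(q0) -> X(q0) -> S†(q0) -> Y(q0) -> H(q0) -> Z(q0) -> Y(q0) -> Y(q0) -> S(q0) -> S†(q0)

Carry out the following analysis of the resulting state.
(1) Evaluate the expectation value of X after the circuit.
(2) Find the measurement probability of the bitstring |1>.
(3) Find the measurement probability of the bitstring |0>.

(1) The observable X averages to 1. Key observation: steps 2-7 multiply out to the identity, so the circuit reduces to the remaining gates.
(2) A full measurement returns |1> with probability 1/2.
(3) A full measurement returns |0> with probability 1/2.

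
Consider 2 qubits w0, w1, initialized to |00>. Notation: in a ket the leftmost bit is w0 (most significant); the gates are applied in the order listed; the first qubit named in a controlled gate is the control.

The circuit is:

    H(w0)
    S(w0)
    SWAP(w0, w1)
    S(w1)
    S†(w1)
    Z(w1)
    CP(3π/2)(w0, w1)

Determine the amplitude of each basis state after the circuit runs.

The resulting statevector has amplitude sqrt(2)/2 on |00>, -sqrt(2)*I/2 on |01>, 0 on |10>, 0 on |11>.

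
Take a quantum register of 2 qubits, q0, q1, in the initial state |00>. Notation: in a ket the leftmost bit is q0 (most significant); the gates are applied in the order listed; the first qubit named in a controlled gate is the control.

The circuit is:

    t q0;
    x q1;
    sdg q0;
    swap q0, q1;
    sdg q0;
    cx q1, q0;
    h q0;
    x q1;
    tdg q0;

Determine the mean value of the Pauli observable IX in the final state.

The observable IX averages to 0.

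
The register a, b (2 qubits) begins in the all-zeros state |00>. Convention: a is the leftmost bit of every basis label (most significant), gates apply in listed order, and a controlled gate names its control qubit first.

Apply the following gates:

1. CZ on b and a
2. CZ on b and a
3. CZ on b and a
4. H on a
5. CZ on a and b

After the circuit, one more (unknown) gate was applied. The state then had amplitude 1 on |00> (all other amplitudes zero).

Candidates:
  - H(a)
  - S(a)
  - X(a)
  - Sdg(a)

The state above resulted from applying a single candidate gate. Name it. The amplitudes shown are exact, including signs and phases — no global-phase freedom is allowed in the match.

It was H(a) that produced the state shown.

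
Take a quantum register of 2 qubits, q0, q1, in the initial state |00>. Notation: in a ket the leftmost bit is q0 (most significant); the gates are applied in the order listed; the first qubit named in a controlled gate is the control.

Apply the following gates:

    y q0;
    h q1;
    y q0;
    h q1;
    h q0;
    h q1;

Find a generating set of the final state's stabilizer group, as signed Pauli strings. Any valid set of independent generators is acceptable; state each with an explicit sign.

The stabilizer group can be generated by +XI, +IX, among other valid generating sets.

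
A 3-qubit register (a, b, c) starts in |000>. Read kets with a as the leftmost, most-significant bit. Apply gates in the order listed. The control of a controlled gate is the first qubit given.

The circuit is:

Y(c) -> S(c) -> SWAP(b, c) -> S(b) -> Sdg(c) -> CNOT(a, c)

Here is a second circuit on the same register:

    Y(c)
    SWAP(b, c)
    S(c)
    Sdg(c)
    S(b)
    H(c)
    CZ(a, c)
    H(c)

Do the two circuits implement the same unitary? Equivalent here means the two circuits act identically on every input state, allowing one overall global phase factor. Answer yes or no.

No — the two circuits implement different unitaries, even allowing a global phase.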